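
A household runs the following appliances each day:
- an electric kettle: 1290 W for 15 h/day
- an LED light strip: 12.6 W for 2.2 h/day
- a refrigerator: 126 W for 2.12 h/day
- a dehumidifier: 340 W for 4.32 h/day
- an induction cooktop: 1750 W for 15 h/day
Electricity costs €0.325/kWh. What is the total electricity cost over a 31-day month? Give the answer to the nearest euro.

electric kettle: 1290 W × 15 h × 31 d = 599,850 Wh = 599.9 kWh
LED light strip: 12.6 W × 2.2 h × 31 d = 859 Wh = 0.8593 kWh
refrigerator: 126 W × 2.12 h × 31 d = 8,281 Wh = 8.281 kWh
dehumidifier: 340 W × 4.32 h × 31 d = 45,533 Wh = 45.53 kWh
induction cooktop: 1750 W × 15 h × 31 d = 813,750 Wh = 813.8 kWh
Total energy = 599.9 + 0.8593 + 8.281 + 45.53 + 813.8 = 1,468 kWh
Cost = 1,468 kWh × €0.325 = €477.19 ≈ €477

€477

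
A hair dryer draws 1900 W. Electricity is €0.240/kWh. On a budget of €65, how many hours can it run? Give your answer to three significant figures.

Energy budget = €65 / €0.240 per kWh = 270.8 kWh = 270,833 Wh
Runtime = 270,833 Wh / 1900 W = 142.5 h

143 h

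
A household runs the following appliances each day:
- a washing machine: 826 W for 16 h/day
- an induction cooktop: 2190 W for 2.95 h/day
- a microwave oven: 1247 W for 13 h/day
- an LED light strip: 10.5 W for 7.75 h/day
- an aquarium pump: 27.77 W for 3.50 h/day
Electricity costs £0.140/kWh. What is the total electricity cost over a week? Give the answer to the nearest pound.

washing machine: 826 W × 16 h × 7 d = 92,512 Wh = 92.51 kWh
induction cooktop: 2190 W × 2.95 h × 7 d = 45,224 Wh = 45.22 kWh
microwave oven: 1247 W × 13 h × 7 d = 113,477 Wh = 113.5 kWh
LED light strip: 10.5 W × 7.75 h × 7 d = 570 Wh = 0.5696 kWh
aquarium pump: 27.77 W × 3.50 h × 7 d = 680 Wh = 0.6804 kWh
Total energy = 92.51 + 45.22 + 113.5 + 0.5696 + 0.6804 = 252.5 kWh
Cost = 252.5 kWh × £0.140 = £35.34 ≈ £35

£35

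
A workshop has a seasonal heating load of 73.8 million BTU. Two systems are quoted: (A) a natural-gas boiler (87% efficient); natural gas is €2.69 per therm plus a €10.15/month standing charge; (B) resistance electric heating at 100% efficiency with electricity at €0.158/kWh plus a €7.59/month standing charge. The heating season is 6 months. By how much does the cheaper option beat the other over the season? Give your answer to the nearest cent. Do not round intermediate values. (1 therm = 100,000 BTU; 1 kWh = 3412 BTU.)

€1120.25

Heat load = 73.8 × 10⁶ BTU = 73,800,000 BTU
Gas: input = 73,800,000 / 0.870 = 84,827,586 BTU = 848.3 therm → 848.3 × €2.69 = €2,281.86; + 6 × €10.15 standing = €2,342.76
Electric: 73,800,000 BTU / 3412 = 21,630 kWh → × €0.158 = €3,417.47; + 6 × €7.59 standing = €3,463.01
Difference = |€2,342.76 − €3,463.01| = €1,120.25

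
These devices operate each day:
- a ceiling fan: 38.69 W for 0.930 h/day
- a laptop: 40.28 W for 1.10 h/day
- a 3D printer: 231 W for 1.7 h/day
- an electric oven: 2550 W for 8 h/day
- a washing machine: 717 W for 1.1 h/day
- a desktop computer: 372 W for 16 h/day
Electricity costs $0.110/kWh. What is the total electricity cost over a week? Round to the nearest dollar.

ceiling fan: 38.69 W × 0.930 h × 7 d = 252 Wh = 0.2519 kWh
laptop: 40.28 W × 1.10 h × 7 d = 310 Wh = 0.3102 kWh
3D printer: 231 W × 1.7 h × 7 d = 2,749 Wh = 2.749 kWh
electric oven: 2550 W × 8 h × 7 d = 142,800 Wh = 142.8 kWh
washing machine: 717 W × 1.1 h × 7 d = 5,521 Wh = 5.521 kWh
desktop computer: 372 W × 16 h × 7 d = 41,664 Wh = 41.66 kWh
Total energy = 0.2519 + 0.3102 + 2.749 + 142.8 + 5.521 + 41.66 = 193.3 kWh
Cost = 193.3 kWh × $0.110 = $21.26 ≈ $21

$21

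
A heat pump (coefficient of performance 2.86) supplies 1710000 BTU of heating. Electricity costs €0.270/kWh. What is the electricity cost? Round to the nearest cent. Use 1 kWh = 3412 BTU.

€47.31

Heat delivered = 1,710,000 BTU / 3412 = 501.2 kWh
Electrical input = 501.2 kWh / 2.86 = 175.2 kWh
Cost = 175.2 × €0.270/kWh = €47.31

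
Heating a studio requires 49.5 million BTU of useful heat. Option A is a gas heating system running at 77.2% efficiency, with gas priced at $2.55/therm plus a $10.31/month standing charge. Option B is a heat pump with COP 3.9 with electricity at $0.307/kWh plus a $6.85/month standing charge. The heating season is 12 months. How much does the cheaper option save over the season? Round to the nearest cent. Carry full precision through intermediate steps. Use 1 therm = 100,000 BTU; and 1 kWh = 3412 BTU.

Heat load = 49.5 × 10⁶ BTU = 49,500,000 BTU
Gas: input = 49,500,000 / 0.772 = 64,119,171 BTU = 641.2 therm → 641.2 × $2.55 = $1,635.04; + 12 × $10.31 standing = $1,758.76
Heat pump: 49,500,000 BTU / 3412 = 14,510 kWh heat; / 3.9 = 3,720 kWh in → × $0.307 = $1,142.01; + 12 × $6.85 standing = $1,224.21
Difference = |$1,758.76 − $1,224.21| = $534.55

$534.55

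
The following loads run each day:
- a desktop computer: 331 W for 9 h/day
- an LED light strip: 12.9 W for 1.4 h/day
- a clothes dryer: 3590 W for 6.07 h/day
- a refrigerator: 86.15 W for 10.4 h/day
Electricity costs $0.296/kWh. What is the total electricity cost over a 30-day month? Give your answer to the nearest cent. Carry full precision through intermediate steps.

$228.08

desktop computer: 331 W × 9 h × 30 d = 89,370 Wh = 89.37 kWh
LED light strip: 12.9 W × 1.4 h × 30 d = 542 Wh = 0.5418 kWh
clothes dryer: 3590 W × 6.07 h × 30 d = 653,739 Wh = 653.7 kWh
refrigerator: 86.15 W × 10.4 h × 30 d = 26,879 Wh = 26.88 kWh
Total energy = 89.37 + 0.5418 + 653.7 + 26.88 = 770.5 kWh
Cost = 770.5 kWh × $0.296 = $228.08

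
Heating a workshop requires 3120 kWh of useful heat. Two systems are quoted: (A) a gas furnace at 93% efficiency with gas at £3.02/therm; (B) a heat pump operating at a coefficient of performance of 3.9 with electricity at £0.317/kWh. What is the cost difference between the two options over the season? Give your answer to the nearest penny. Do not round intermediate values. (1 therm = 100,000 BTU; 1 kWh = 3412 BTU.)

Heat load = 3120 kWh × 3412 = 10,645,440 BTU
Gas: input = 10,645,440 / 0.93 = 11,446,710 BTU = 114.5 therm → 114.5 × £3.02 = £345.69
Heat pump: 10,645,440 BTU / 3412 = 3,120 kWh heat; / 3.9 = 800 kWh in → × £0.317 = £253.60
Difference = |£345.69 − £253.60| = £92.09

£92.09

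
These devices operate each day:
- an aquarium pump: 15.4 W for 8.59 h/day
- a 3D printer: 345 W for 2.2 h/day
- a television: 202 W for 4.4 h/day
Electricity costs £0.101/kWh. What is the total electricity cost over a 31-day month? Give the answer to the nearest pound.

£6

aquarium pump: 15.4 W × 8.59 h × 31 d = 4,101 Wh = 4.101 kWh
3D printer: 345 W × 2.2 h × 31 d = 23,529 Wh = 23.53 kWh
television: 202 W × 4.4 h × 31 d = 27,553 Wh = 27.55 kWh
Total energy = 4.101 + 23.53 + 27.55 = 55.18 kWh
Cost = 55.18 kWh × £0.101 = £5.57 ≈ £6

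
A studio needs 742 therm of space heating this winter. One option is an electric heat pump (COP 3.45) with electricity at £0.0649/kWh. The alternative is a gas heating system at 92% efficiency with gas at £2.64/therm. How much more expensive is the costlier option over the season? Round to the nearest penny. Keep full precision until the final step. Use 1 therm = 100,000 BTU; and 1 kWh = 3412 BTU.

Heat load = 742 therm × 100,000 = 74,200,000 BTU
Gas: input = 74,200,000 / 0.92 = 80,652,174 BTU = 806.5 therm → 806.5 × £2.64 = £2,129.22
Heat pump: 74,200,000 BTU / 3412 = 21,750 kWh heat; / 3.45 = 6,303 kWh in → × £0.0649 = £409.09
Difference = |£2,129.22 − £409.09| = £1,720.13

£1720.13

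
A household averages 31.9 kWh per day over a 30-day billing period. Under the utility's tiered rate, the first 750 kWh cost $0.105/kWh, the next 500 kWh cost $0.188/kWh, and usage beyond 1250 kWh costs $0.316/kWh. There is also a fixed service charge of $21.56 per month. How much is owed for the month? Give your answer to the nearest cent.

$139.23

Usage = 31.9 kWh/day × 30 days = 957 kWh
First 750 kWh × $0.105 = $78.75
Next 207 kWh × $0.188 = $38.92
Remaining tier: 0 kWh (not reached)
Energy charge = $117.67; + service $21.56 = $139.23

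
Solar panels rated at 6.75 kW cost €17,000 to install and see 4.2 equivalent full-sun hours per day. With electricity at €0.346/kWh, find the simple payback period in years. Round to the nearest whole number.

5 years

Daily generation = 6.75 kW × 4.2 h = 28.35 kWh
Annual generation = 28.35 × 365 = 10348 kWh
Annual savings = 10348 × €0.346 = €3,580.32
Payback = €17,000 / €3,580.32 = 4.75 years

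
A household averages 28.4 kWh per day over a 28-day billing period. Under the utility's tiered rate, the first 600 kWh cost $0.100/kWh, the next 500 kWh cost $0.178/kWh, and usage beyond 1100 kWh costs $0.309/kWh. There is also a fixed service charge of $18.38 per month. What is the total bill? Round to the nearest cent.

Usage = 28.4 kWh/day × 28 days = 795.2 kWh
First 600 kWh × $0.100 = $60.00
Next 195.2 kWh × $0.178 = $34.75
Remaining tier: 0 kWh (not reached)
Energy charge = $94.75; + service $18.38 = $113.13

$113.13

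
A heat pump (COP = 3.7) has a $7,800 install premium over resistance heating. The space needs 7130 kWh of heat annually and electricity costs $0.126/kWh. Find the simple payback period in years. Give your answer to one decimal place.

11.9 years

Resistance: 7130 kWh × $0.126 = $898.38/yr
Heat pump: 7130 / 3.7 = 1927 kWh in → × $0.126 = $242.81/yr
Annual savings = $655.57
Payback = $7,800 / $655.57 = 11.9 years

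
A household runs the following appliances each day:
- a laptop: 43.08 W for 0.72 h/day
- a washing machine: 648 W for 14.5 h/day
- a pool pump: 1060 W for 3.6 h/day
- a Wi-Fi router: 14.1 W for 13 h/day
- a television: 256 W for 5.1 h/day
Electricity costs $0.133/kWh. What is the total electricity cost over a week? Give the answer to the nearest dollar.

$14

laptop: 43.08 W × 0.72 h × 7 d = 217 Wh = 0.2171 kWh
washing machine: 648 W × 14.5 h × 7 d = 65,772 Wh = 65.77 kWh
pool pump: 1060 W × 3.6 h × 7 d = 26,712 Wh = 26.71 kWh
Wi-Fi router: 14.1 W × 13 h × 7 d = 1,283 Wh = 1.283 kWh
television: 256 W × 5.1 h × 7 d = 9,139 Wh = 9.139 kWh
Total energy = 0.2171 + 65.77 + 26.71 + 1.283 + 9.139 = 103.1 kWh
Cost = 103.1 kWh × $0.133 = $13.72 ≈ $14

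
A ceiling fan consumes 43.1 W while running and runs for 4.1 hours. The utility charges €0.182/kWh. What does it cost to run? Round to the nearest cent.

Energy = 43.1 W × 4.1 h = 177 Wh = 0.1767 kWh
Cost = 0.1767 kWh × €0.182/kWh = €0.03

€0.03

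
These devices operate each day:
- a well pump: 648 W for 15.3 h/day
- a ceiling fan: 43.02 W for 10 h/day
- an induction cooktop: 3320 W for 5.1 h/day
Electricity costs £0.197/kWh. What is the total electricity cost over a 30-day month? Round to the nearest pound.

£161

well pump: 648 W × 15.3 h × 30 d = 297,432 Wh = 297.4 kWh
ceiling fan: 43.02 W × 10 h × 30 d = 12,906 Wh = 12.91 kWh
induction cooktop: 3320 W × 5.1 h × 30 d = 507,960 Wh = 508 kWh
Total energy = 297.4 + 12.91 + 508 = 818.3 kWh
Cost = 818.3 kWh × £0.197 = £161.20 ≈ £161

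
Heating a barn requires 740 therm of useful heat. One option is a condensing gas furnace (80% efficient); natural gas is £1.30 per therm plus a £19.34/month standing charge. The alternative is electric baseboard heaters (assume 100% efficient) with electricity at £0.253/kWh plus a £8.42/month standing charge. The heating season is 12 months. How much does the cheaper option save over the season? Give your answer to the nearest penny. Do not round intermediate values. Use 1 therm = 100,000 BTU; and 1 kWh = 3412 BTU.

Heat load = 740 therm × 100,000 = 74,000,000 BTU
Gas: input = 74,000,000 / 0.80 = 92,500,000 BTU = 925 therm → 925 × £1.30 = £1,202.50; + 12 × £19.34 standing = £1,434.58
Electric: 74,000,000 BTU / 3412 = 21,690 kWh → × £0.253 = £5,487.10; + 12 × £8.42 standing = £5,588.14
Difference = |£1,434.58 − £5,588.14| = £4,153.56

£4153.56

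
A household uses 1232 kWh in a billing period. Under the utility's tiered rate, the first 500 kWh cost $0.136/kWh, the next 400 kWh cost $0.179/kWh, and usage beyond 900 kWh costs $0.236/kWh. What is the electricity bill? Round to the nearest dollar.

$218

First 500 kWh × $0.136 = $68.00
Next 400 kWh × $0.179 = $71.60
Remaining 332 kWh × $0.236 = $78.35
Total = $217.95 ≈ $218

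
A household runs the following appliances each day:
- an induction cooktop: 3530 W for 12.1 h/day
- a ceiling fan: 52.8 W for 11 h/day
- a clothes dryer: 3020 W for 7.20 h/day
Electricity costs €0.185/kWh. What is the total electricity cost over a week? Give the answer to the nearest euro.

induction cooktop: 3530 W × 12.1 h × 7 d = 298,991 Wh = 299 kWh
ceiling fan: 52.8 W × 11 h × 7 d = 4,066 Wh = 4.066 kWh
clothes dryer: 3020 W × 7.20 h × 7 d = 152,208 Wh = 152.2 kWh
Total energy = 299 + 4.066 + 152.2 = 455.3 kWh
Cost = 455.3 kWh × €0.185 = €84.22 ≈ €84

€84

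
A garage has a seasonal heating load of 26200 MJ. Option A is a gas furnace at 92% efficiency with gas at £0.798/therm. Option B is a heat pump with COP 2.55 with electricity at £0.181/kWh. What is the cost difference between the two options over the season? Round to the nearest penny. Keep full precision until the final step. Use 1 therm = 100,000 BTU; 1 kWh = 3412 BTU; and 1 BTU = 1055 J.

Heat load = 26200 MJ = 26,200,000,000 J / 1055 = 24,834,123 BTU
Gas: input = 24,834,123 / 0.92 = 26,993,612 BTU = 269.9 therm → 269.9 × £0.798 = £215.41
Heat pump: 24,834,123 BTU / 3412 = 7,278 kWh heat; / 2.55 = 2,854 kWh in → × £0.181 = £516.63
Difference = |£215.41 − £516.63| = £301.22

£301.22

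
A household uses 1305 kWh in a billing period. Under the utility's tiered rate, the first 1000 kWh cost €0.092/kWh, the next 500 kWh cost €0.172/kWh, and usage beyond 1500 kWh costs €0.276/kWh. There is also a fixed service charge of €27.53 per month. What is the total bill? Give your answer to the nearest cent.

€171.99

First 1000 kWh × €0.092 = €92.00
Next 305 kWh × €0.172 = €52.46
Remaining tier: 0 kWh (not reached)
Energy charge = €144.46; + service €27.53 = €171.99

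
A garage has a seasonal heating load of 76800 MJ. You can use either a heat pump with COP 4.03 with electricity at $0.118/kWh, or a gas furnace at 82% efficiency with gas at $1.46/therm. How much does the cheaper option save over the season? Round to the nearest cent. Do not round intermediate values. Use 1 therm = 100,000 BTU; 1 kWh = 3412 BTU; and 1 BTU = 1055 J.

$671.42

Heat load = 76800 MJ = 76,800,000,000 J / 1055 = 72,796,209 BTU
Gas: input = 72,796,209 / 0.82 = 88,775,864 BTU = 887.8 therm → 887.8 × $1.46 = $1,296.13
Heat pump: 72,796,209 BTU / 3412 = 21,340 kWh heat; / 4.03 = 5,294 kWh in → × $0.118 = $624.71
Difference = |$1,296.13 − $624.71| = $671.42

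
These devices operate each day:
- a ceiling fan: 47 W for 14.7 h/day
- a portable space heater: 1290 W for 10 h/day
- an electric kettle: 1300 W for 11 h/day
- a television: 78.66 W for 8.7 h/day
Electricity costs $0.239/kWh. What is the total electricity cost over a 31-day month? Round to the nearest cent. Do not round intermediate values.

$211.71

ceiling fan: 47 W × 14.7 h × 31 d = 21,418 Wh = 21.42 kWh
portable space heater: 1290 W × 10 h × 31 d = 399,900 Wh = 399.9 kWh
electric kettle: 1300 W × 11 h × 31 d = 443,300 Wh = 443.3 kWh
television: 78.66 W × 8.7 h × 31 d = 21,215 Wh = 21.21 kWh
Total energy = 21.42 + 399.9 + 443.3 + 21.21 = 885.8 kWh
Cost = 885.8 kWh × $0.239 = $211.71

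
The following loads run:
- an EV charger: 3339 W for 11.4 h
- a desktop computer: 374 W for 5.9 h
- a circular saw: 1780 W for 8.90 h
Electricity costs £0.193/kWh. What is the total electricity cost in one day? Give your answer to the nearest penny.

EV charger: 3339 W × 11.4 h = 38,065 Wh = 38.06 kWh
desktop computer: 374 W × 5.9 h = 2,207 Wh = 2.207 kWh
circular saw: 1780 W × 8.90 h = 15,842 Wh = 15.84 kWh
Total energy = 38.06 + 2.207 + 15.84 = 56.11 kWh
Cost = 56.11 kWh × £0.193 = £10.83

£10.83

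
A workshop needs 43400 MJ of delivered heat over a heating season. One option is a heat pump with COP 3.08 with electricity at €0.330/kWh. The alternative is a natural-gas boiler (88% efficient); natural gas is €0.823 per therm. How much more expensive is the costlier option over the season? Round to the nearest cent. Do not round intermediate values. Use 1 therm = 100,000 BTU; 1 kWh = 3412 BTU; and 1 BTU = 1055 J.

Heat load = 43400 MJ = 43,400,000,000 J / 1055 = 41,137,441 BTU
Gas: input = 41,137,441 / 0.88 = 46,747,092 BTU = 467.5 therm → 467.5 × €0.823 = €384.73
Heat pump: 41,137,441 BTU / 3412 = 12,060 kWh heat; / 3.08 = 3,915 kWh in → × €0.330 = €1,291.79
Difference = |€384.73 − €1,291.79| = €907.06

€907.06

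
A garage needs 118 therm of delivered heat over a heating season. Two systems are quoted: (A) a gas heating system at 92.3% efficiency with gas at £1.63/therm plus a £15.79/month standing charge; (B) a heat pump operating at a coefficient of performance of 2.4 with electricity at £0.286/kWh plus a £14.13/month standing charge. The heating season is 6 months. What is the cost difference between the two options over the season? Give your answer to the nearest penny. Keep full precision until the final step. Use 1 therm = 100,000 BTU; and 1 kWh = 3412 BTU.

Heat load = 118 therm × 100,000 = 11,800,000 BTU
Gas: input = 11,800,000 / 0.923 = 12,784,399 BTU = 127.8 therm → 127.8 × £1.63 = £208.39; + 6 × £15.79 standing = £303.13
Heat pump: 11,800,000 BTU / 3412 = 3,458 kWh heat; / 2.4 = 1,441 kWh in → × £0.286 = £412.12; + 6 × £14.13 standing = £496.90
Difference = |£303.13 − £496.90| = £193.78

£193.78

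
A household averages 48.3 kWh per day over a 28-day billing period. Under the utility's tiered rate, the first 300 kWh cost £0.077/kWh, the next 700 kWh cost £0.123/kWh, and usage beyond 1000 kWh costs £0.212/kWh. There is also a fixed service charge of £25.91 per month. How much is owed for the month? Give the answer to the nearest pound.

£210

Usage = 48.3 kWh/day × 28 days = 1352.4 kWh
First 300 kWh × £0.077 = £23.10
Next 700 kWh × £0.123 = £86.10
Remaining 352.4 kWh × £0.212 = £74.71
Energy charge = £183.91; + service £25.91 = £209.82 ≈ £210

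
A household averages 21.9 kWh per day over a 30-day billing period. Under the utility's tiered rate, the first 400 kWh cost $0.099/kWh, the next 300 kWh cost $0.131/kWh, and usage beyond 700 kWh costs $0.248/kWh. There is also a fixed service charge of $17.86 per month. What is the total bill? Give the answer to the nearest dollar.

Usage = 21.9 kWh/day × 30 days = 657 kWh
First 400 kWh × $0.099 = $39.60
Next 257 kWh × $0.131 = $33.67
Remaining tier: 0 kWh (not reached)
Energy charge = $73.27; + service $17.86 = $91.13 ≈ $91

$91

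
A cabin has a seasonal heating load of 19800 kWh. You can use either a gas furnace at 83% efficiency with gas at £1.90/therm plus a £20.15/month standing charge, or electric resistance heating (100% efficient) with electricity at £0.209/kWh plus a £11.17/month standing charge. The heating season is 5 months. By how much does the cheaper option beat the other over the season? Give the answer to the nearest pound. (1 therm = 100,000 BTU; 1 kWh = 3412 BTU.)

Heat load = 19800 kWh × 3412 = 67,557,600 BTU
Gas: input = 67,557,600 / 0.83 = 81,394,699 BTU = 813.9 therm → 813.9 × £1.90 = £1,546.50; + 5 × £20.15 standing = £1,647.25
Electric: 67,557,600 BTU / 3412 = 19,800 kWh → × £0.209 = £4,138.20; + 5 × £11.17 standing = £4,194.05
Difference = |£1,647.25 − £4,194.05| = £2,546.80 ≈ £2547

£2547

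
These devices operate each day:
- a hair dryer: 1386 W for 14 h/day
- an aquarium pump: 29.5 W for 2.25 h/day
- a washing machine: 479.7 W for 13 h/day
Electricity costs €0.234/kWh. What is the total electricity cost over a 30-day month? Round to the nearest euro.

hair dryer: 1386 W × 14 h × 30 d = 582,120 Wh = 582.1 kWh
aquarium pump: 29.5 W × 2.25 h × 30 d = 1,991 Wh = 1.991 kWh
washing machine: 479.7 W × 13 h × 30 d = 187,083 Wh = 187.1 kWh
Total energy = 582.1 + 1.991 + 187.1 = 771.2 kWh
Cost = 771.2 kWh × €0.234 = €180.46 ≈ €180

€180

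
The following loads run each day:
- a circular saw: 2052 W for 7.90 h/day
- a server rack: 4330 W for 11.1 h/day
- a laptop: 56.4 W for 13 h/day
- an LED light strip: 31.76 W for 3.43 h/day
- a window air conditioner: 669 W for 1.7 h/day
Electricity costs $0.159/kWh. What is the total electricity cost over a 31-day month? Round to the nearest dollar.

$327

circular saw: 2052 W × 7.90 h × 31 d = 502,535 Wh = 502.5 kWh
server rack: 4330 W × 11.1 h × 31 d = 1,489,953 Wh = 1,490 kWh
laptop: 56.4 W × 13 h × 31 d = 22,729 Wh = 22.73 kWh
LED light strip: 31.76 W × 3.43 h × 31 d = 3,377 Wh = 3.377 kWh
window air conditioner: 669 W × 1.7 h × 31 d = 35,256 Wh = 35.26 kWh
Total energy = 502.5 + 1,490 + 22.73 + 3.377 + 35.26 = 2,054 kWh
Cost = 2,054 kWh × $0.159 = $326.56 ≈ $327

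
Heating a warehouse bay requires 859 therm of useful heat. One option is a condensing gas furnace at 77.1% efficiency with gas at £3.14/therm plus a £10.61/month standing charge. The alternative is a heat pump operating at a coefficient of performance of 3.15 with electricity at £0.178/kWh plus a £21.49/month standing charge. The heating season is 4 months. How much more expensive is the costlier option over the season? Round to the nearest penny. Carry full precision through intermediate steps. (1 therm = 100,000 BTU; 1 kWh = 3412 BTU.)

£2032.24

Heat load = 859 therm × 100,000 = 85,900,000 BTU
Gas: input = 85,900,000 / 0.771 = 111,413,748 BTU = 1,114 therm → 1,114 × £3.14 = £3,498.39; + 4 × £10.61 standing = £3,540.83
Heat pump: 85,900,000 BTU / 3412 = 25,180 kWh heat; / 3.15 = 7,992 kWh in → × £0.178 = £1,422.64; + 4 × £21.49 standing = £1,508.60
Difference = |£3,540.83 − £1,508.60| = £2,032.24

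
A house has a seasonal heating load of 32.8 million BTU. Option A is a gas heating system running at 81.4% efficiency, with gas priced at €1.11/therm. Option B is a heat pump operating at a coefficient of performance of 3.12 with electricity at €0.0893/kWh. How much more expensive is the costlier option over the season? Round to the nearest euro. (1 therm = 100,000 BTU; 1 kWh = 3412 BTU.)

Heat load = 32.8 × 10⁶ BTU = 32,800,000 BTU
Gas: input = 32,800,000 / 0.814 = 40,294,840 BTU = 402.9 therm → 402.9 × €1.11 = €447.27
Heat pump: 32,800,000 BTU / 3412 = 9,613 kWh heat; / 3.12 = 3,081 kWh in → × €0.0893 = €275.15
Difference = |€447.27 − €275.15| = €172.13 ≈ €172

€172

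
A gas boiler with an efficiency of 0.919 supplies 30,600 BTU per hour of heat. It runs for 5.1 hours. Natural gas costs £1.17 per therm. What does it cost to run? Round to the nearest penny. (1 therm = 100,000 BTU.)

£1.99

Heat delivered = 30,600 BTU/h × 5.1 h = 156,060 BTU
Gas input = 156,060 / 0.919 = 169,815 BTU
= 169,815 / 100,000 = 1.698 therm
Cost = 1.698 × £1.17/therm = £1.99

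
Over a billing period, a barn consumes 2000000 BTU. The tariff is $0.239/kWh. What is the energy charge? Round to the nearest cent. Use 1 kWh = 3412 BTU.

2000000 BTU × (0.00029308 kWh/BTU) = 586.2 kWh
Cost = 586.2 kWh × $0.239/kWh = $140.09

$140.09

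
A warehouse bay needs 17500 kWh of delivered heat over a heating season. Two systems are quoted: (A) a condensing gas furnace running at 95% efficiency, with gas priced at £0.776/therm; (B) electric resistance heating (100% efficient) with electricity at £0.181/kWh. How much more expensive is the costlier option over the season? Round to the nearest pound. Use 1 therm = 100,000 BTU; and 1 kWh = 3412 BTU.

£2680

Heat load = 17500 kWh × 3412 = 59,710,000 BTU
Gas: input = 59,710,000 / 0.95 = 62,852,632 BTU = 628.5 therm → 628.5 × £0.776 = £487.74
Electric: 59,710,000 BTU / 3412 = 17,500 kWh → × £0.181 = £3,167.50
Difference = |£487.74 − £3,167.50| = £2,679.76 ≈ £2680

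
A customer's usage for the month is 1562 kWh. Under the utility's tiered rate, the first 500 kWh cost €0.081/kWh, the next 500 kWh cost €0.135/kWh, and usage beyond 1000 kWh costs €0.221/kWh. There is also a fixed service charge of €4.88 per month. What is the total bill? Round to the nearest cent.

First 500 kWh × €0.081 = €40.50
Next 500 kWh × €0.135 = €67.50
Remaining 562 kWh × €0.221 = €124.20
Energy charge = €232.20; + service €4.88 = €237.08

€237.08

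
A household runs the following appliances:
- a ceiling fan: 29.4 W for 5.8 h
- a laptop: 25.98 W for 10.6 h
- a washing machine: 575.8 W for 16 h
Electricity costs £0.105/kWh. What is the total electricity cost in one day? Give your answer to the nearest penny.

ceiling fan: 29.4 W × 5.8 h = 171 Wh = 0.1705 kWh
laptop: 25.98 W × 10.6 h = 275 Wh = 0.2754 kWh
washing machine: 575.8 W × 16 h = 9,213 Wh = 9.213 kWh
Total energy = 0.1705 + 0.2754 + 9.213 = 9.659 kWh
Cost = 9.659 kWh × £0.105 = £1.01

£1.01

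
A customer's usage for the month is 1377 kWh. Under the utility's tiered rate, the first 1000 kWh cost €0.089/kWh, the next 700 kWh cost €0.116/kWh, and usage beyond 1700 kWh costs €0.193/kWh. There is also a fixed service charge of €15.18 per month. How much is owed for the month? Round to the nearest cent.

€147.91

First 1000 kWh × €0.089 = €89.00
Next 377 kWh × €0.116 = €43.73
Remaining tier: 0 kWh (not reached)
Energy charge = €132.73; + service €15.18 = €147.91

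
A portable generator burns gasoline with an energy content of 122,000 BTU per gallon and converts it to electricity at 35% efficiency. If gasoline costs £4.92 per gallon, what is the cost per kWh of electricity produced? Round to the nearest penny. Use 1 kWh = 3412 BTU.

£0.39

Electrical output per gallon = 122,000 BTU × 0.35 / 3412 BTU/kWh = 12.51 kWh
Cost per kWh = £4.92 / 12.51 kWh = £0.393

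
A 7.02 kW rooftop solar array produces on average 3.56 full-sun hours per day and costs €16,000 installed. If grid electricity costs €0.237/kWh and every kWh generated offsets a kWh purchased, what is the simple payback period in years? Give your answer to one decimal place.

7.4 years

Daily generation = 7.02 kW × 3.56 h = 24.99 kWh
Annual generation = 24.99 × 365 = 9121.8 kWh
Annual savings = 9121.8 × €0.237 = €2,161.86
Payback = €16,000 / €2,161.86 = 7.4 years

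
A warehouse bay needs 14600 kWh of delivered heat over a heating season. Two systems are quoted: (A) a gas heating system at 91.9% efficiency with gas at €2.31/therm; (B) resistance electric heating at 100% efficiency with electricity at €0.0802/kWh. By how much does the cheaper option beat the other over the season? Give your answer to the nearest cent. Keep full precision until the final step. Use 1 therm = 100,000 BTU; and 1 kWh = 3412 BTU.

Heat load = 14600 kWh × 3412 = 49,815,200 BTU
Gas: input = 49,815,200 / 0.919 = 54,205,876 BTU = 542.1 therm → 542.1 × €2.31 = €1,252.16
Electric: 49,815,200 BTU / 3412 = 14,600 kWh → × €0.0802 = €1,170.92
Difference = |€1,252.16 − €1,170.92| = €81.24

€81.24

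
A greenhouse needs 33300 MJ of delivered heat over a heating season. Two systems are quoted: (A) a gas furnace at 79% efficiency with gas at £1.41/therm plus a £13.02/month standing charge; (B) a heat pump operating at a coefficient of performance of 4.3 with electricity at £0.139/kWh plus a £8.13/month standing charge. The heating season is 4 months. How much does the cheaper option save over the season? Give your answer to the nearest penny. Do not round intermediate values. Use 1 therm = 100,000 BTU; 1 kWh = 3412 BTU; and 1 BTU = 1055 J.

Heat load = 33300 MJ = 33,300,000,000 J / 1055 = 31,563,981 BTU
Gas: input = 31,563,981 / 0.79 = 39,954,406 BTU = 399.5 therm → 399.5 × £1.41 = £563.36; + 4 × £13.02 standing = £615.44
Heat pump: 31,563,981 BTU / 3412 = 9,251 kWh heat; / 4.3 = 2,151 kWh in → × £0.139 = £299.04; + 4 × £8.13 standing = £331.56
Difference = |£615.44 − £331.56| = £283.88

£283.88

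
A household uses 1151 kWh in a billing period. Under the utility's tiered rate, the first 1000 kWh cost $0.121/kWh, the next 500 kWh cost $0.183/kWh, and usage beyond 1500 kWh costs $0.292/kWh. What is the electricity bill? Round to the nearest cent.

First 1000 kWh × $0.121 = $121.00
Next 151 kWh × $0.183 = $27.63
Remaining tier: 0 kWh (not reached)
Total = $148.63

$148.63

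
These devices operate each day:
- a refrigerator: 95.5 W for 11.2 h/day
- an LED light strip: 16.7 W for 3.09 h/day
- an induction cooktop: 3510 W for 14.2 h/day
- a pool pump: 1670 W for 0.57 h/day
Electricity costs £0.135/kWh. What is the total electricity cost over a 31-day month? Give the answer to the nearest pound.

£217

refrigerator: 95.5 W × 11.2 h × 31 d = 33,158 Wh = 33.16 kWh
LED light strip: 16.7 W × 3.09 h × 31 d = 1,600 Wh = 1.6 kWh
induction cooktop: 3510 W × 14.2 h × 31 d = 1,545,102 Wh = 1,545 kWh
pool pump: 1670 W × 0.57 h × 31 d = 29,509 Wh = 29.51 kWh
Total energy = 33.16 + 1.6 + 1,545 + 29.51 = 1,609 kWh
Cost = 1,609 kWh × £0.135 = £217.26 ≈ £217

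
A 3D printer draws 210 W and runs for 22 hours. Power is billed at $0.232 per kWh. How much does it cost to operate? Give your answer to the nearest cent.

$1.07

Energy = 210 W × 22 h = 4,620 Wh = 4.62 kWh
Cost = 4.62 kWh × $0.232/kWh = $1.07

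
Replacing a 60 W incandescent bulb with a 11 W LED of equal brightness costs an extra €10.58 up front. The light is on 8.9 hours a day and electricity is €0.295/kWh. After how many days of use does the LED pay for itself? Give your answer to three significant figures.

82.2 days

Power saved = 60 − 11 = 49 W
Daily energy saved = 49 W × 8.9 h = 436.1 Wh = 0.4361 kWh
Daily savings = 0.4361 × €0.295 = €0.1286
Payback = €10.58 / €0.1286 per day = 82.24 days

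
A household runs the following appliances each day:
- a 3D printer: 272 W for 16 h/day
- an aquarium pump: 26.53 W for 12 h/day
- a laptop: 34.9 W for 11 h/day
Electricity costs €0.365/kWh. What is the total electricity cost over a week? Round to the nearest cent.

3D printer: 272 W × 16 h × 7 d = 30,464 Wh = 30.46 kWh
aquarium pump: 26.53 W × 12 h × 7 d = 2,229 Wh = 2.229 kWh
laptop: 34.9 W × 11 h × 7 d = 2,687 Wh = 2.687 kWh
Total energy = 30.46 + 2.229 + 2.687 = 35.38 kWh
Cost = 35.38 kWh × €0.365 = €12.91

€12.91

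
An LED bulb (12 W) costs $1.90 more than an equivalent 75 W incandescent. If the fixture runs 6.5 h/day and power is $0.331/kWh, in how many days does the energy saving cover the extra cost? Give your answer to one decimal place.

14.0 days

Power saved = 75 − 12 = 63 W
Daily energy saved = 63 W × 6.5 h = 409.5 Wh = 0.4095 kWh
Daily savings = 0.4095 × $0.331 = $0.1355
Payback = $1.90 / $0.1355 per day = 14.02 days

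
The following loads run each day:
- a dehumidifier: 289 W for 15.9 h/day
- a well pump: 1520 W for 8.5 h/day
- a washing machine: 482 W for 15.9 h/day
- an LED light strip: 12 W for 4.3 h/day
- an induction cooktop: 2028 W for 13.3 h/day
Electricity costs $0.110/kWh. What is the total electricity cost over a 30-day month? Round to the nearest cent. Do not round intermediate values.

dehumidifier: 289 W × 15.9 h × 30 d = 137,853 Wh = 137.9 kWh
well pump: 1520 W × 8.5 h × 30 d = 387,600 Wh = 387.6 kWh
washing machine: 482 W × 15.9 h × 30 d = 229,914 Wh = 229.9 kWh
LED light strip: 12 W × 4.3 h × 30 d = 1,548 Wh = 1.548 kWh
induction cooktop: 2028 W × 13.3 h × 30 d = 809,172 Wh = 809.2 kWh
Total energy = 137.9 + 387.6 + 229.9 + 1.548 + 809.2 = 1,566 kWh
Cost = 1,566 kWh × $0.110 = $172.27

$172.27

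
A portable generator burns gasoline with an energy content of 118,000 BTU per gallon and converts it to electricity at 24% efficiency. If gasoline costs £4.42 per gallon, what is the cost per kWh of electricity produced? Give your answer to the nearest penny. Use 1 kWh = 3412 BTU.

£0.53

Electrical output per gallon = 118,000 BTU × 0.24 / 3412 BTU/kWh = 8.3 kWh
Cost per kWh = £4.42 / 8.3 kWh = £0.533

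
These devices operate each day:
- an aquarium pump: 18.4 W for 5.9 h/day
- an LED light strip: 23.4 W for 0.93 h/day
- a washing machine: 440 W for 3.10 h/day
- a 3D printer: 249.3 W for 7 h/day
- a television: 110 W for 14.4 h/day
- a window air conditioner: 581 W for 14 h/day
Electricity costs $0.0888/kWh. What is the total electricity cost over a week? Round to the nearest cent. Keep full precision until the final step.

$8.05

aquarium pump: 18.4 W × 5.9 h × 7 d = 760 Wh = 0.7599 kWh
LED light strip: 23.4 W × 0.93 h × 7 d = 152 Wh = 0.1523 kWh
washing machine: 440 W × 3.10 h × 7 d = 9,548 Wh = 9.548 kWh
3D printer: 249.3 W × 7 h × 7 d = 12,216 Wh = 12.22 kWh
television: 110 W × 14.4 h × 7 d = 11,088 Wh = 11.09 kWh
window air conditioner: 581 W × 14 h × 7 d = 56,938 Wh = 56.94 kWh
Total energy = 0.7599 + 0.1523 + 9.548 + 12.22 + 11.09 + 56.94 = 90.7 kWh
Cost = 90.7 kWh × $0.0888 = $8.05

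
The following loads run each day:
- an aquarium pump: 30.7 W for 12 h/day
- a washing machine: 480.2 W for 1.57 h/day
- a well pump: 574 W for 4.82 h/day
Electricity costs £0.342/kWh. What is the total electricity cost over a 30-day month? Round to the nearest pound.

£40

aquarium pump: 30.7 W × 12 h × 30 d = 11,052 Wh = 11.05 kWh
washing machine: 480.2 W × 1.57 h × 30 d = 22,617 Wh = 22.62 kWh
well pump: 574 W × 4.82 h × 30 d = 83,000 Wh = 83 kWh
Total energy = 11.05 + 22.62 + 83 = 116.7 kWh
Cost = 116.7 kWh × £0.342 = £39.90 ≈ £40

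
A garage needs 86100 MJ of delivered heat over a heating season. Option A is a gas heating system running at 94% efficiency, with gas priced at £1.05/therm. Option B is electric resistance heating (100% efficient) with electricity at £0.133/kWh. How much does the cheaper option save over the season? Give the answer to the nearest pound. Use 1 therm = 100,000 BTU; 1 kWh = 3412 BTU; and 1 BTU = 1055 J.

£2270

Heat load = 86100 MJ = 86,100,000,000 J / 1055 = 81,611,374 BTU
Gas: input = 81,611,374 / 0.94 = 86,820,611 BTU = 868.2 therm → 868.2 × £1.05 = £911.62
Electric: 81,611,374 BTU / 3412 = 23,920 kWh → × £0.133 = £3,181.22
Difference = |£911.62 − £3,181.22| = £2,269.60 ≈ £2270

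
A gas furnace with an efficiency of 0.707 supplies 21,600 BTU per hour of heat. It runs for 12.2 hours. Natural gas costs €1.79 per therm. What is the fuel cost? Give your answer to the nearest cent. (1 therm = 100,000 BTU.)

Heat delivered = 21,600 BTU/h × 12.2 h = 263,520 BTU
Gas input = 263,520 / 0.707 = 372,730 BTU
= 372,730 / 100,000 = 3.727 therm
Cost = 3.727 × €1.79/therm = €6.67

€6.67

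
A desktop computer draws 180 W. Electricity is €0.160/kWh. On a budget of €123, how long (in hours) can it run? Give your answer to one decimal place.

Energy budget = €123 / €0.160 per kWh = 768.8 kWh = 768,750 Wh
Runtime = 768,750 Wh / 180 W = 4,271 h

4270.8 h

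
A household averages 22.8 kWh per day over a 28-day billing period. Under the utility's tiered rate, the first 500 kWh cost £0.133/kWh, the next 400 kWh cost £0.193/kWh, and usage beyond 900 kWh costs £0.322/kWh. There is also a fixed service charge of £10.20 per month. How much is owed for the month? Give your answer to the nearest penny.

£103.41

Usage = 22.8 kWh/day × 28 days = 638.4 kWh
First 500 kWh × £0.133 = £66.50
Next 138.4 kWh × £0.193 = £26.71
Remaining tier: 0 kWh (not reached)
Energy charge = £93.21; + service £10.20 = £103.41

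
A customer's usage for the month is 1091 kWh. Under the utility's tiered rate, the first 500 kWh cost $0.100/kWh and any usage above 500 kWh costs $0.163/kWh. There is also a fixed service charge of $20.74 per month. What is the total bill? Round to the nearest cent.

$167.07

First 500 kWh × $0.100 = $50.00
Remaining 591 kWh × $0.163 = $96.33
Energy charge = $146.33; + service $20.74 = $167.07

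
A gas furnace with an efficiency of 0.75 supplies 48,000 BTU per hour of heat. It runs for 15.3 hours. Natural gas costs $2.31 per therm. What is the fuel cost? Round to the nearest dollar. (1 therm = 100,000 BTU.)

Heat delivered = 48,000 BTU/h × 15.3 h = 734,400 BTU
Gas input = 734,400 / 0.75 = 979,200 BTU
= 979,200 / 100,000 = 9.792 therm
Cost = 9.792 × $2.31/therm = $22.62 ≈ $23

$23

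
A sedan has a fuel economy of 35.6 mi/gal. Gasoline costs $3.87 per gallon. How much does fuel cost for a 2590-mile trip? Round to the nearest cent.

$281.55

Fuel = 2590 mi / 35.6 mpg = 72.75 gal
Cost = 72.75 gal × $3.87/gal = $281.55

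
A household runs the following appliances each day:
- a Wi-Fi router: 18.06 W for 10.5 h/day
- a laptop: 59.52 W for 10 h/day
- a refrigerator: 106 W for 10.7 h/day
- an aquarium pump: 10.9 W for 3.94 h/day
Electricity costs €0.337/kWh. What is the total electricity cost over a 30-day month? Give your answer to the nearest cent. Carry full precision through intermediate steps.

€19.84

Wi-Fi router: 18.06 W × 10.5 h × 30 d = 5,689 Wh = 5.689 kWh
laptop: 59.52 W × 10 h × 30 d = 17,856 Wh = 17.86 kWh
refrigerator: 106 W × 10.7 h × 30 d = 34,026 Wh = 34.03 kWh
aquarium pump: 10.9 W × 3.94 h × 30 d = 1,288 Wh = 1.288 kWh
Total energy = 5.689 + 17.86 + 34.03 + 1.288 = 58.86 kWh
Cost = 58.86 kWh × €0.337 = €19.84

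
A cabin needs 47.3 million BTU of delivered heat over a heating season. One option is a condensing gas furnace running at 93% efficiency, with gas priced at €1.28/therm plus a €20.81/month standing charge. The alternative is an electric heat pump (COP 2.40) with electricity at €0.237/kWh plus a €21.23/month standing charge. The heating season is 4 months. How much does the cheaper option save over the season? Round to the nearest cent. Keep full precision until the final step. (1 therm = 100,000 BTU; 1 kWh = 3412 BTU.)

€719.62

Heat load = 47.3 × 10⁶ BTU = 47,300,000 BTU
Gas: input = 47,300,000 / 0.93 = 50,860,215 BTU = 508.6 therm → 508.6 × €1.28 = €651.01; + 4 × €20.81 standing = €734.25
Heat pump: 47,300,000 BTU / 3412 = 13,860 kWh heat; / 2.40 = 5,776 kWh in → × €0.237 = €1,368.96; + 4 × €21.23 standing = €1,453.88
Difference = |€734.25 − €1,453.88| = €719.62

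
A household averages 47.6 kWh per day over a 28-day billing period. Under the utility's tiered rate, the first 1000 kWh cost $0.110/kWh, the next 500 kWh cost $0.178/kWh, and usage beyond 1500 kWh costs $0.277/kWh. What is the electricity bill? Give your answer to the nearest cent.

$169.24

Usage = 47.6 kWh/day × 28 days = 1332.8 kWh
First 1000 kWh × $0.110 = $110.00
Next 332.8 kWh × $0.178 = $59.24
Remaining tier: 0 kWh (not reached)
Total = $169.24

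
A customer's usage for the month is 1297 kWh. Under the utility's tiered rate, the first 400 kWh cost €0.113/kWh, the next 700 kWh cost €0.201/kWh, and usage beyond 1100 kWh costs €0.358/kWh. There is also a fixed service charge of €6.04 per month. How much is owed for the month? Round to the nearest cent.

First 400 kWh × €0.113 = €45.20
Next 700 kWh × €0.201 = €140.70
Remaining 197 kWh × €0.358 = €70.53
Energy charge = €256.43; + service €6.04 = €262.47

€262.47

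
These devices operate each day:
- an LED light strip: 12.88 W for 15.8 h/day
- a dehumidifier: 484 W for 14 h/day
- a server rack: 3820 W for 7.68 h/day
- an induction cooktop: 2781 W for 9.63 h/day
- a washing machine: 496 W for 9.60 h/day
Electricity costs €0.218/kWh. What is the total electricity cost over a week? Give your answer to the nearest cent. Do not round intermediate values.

LED light strip: 12.88 W × 15.8 h × 7 d = 1,425 Wh = 1.425 kWh
dehumidifier: 484 W × 14 h × 7 d = 47,432 Wh = 47.43 kWh
server rack: 3820 W × 7.68 h × 7 d = 205,363 Wh = 205.4 kWh
induction cooktop: 2781 W × 9.63 h × 7 d = 187,467 Wh = 187.5 kWh
washing machine: 496 W × 9.60 h × 7 d = 33,331 Wh = 33.33 kWh
Total energy = 1.425 + 47.43 + 205.4 + 187.5 + 33.33 = 475 kWh
Cost = 475 kWh × €0.218 = €103.55

€103.55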